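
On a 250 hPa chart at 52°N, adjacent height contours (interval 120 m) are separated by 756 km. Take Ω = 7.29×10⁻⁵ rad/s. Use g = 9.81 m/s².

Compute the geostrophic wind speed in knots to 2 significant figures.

26 knots

Coriolis parameter at 52°N:
f = 2Ω sin φ = 2 × 7.29×10⁻⁵ × sin 52° = 1.15×10⁻⁴ s⁻¹
Height gradient: |∂Z/∂n| = 120 m / 756000 m = 1.59×10⁻⁴
On a pressure surface, geostrophic balance gives V_g = (g/f)|∂Z/∂n|:
V_g = 9.81 × 1.59×10⁻⁴ / 1.15×10⁻⁴ = 13.6 m/s
Converting: 13.6 m/s × 1.944 = 26 knots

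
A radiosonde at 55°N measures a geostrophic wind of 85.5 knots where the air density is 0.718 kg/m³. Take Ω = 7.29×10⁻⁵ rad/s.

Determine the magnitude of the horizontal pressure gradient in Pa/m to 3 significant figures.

Coriolis parameter at 55°N:
f = 2Ω sin φ = 2 × 7.29×10⁻⁵ × sin 55° = 1.19×10⁻⁴ s⁻¹
Wind speed in SI: 85.5 knots = 44.0 m/s
Geostrophic balance rearranged: |∂P/∂n| = f ρ V_g
|∂P/∂n| = 1.19×10⁻⁴ × 0.718 × 44.0 = 3.77×10⁻³ Pa/m

3.77×10⁻³ Pa/m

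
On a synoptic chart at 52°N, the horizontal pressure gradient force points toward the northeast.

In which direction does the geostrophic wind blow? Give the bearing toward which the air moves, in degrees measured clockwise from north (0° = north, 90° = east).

The pressure-gradient force points toward the northeast (bearing 045°).
Geostrophic balance: in the Northern Hemisphere the Coriolis force deflects motion to the right, so the geostrophic wind blows 90° to the right of the pressure-gradient force (low pressure on the left).
Rotating 045° by 90° clockwise gives 135° — the wind blows toward the southeast.

135°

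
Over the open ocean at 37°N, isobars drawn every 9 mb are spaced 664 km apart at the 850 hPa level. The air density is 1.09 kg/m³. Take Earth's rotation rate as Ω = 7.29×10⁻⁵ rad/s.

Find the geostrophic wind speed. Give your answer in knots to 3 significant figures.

27.5 knots

Coriolis parameter at 37°N:
f = 2Ω sin φ = 2 × 7.29×10⁻⁵ × sin 37° = 8.77×10⁻⁵ s⁻¹
Pressure gradient: |∂P/∂n| = 900 Pa / 664000 m = 1.36×10⁻³ Pa/m
Geostrophic balance (pressure-gradient force = Coriolis force):
V_g = (1/(fρ)) |∂P/∂n| = 1.36×10⁻³ / (8.77×10⁻⁵ × 1.09) = 14.2 m/s
Converting: 14.2 m/s × 1.944 = 27.5 knots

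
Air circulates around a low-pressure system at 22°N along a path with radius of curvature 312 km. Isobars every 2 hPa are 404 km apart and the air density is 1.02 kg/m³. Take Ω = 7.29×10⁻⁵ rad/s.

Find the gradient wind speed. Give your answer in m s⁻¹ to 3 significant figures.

6.45 m s⁻¹

Coriolis parameter at 22°N:
f = 2Ω sin φ = 2 × 7.29×10⁻⁵ × sin 22° = 5.46×10⁻⁵ s⁻¹
Pressure gradient: |∂P/∂n| = 200 Pa / 404000 m = 4.95×10⁻⁴ Pa/m
Geostrophic speed: V_g = |∂P/∂n|/(fρ) = 4.95×10⁻⁴/(5.46×10⁻⁵ × 1.02) = 8.89 m/s
Around a low, centrifugal force acts outward with Coriolis, so pressure-gradient force balances both:
(1/ρ)|∂P/∂n| = fV + V²/R  →  V² + fR·V − fR·V_g = 0
With fR = 5.46×10⁻⁵ × 312×10³ m = 17.0 m/s:
V = [−fR + √((fR)² + 4 fR V_g)]/2 = [−17.0 + √(17.0² + 4×17.0×8.89)]/2 = 6.45 m/s
Subgeostrophic (V < V_g = 8.89 m/s), as expected around a low.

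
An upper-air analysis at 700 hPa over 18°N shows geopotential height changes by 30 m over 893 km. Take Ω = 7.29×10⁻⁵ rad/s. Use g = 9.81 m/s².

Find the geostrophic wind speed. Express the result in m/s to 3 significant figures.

Coriolis parameter at 18°N:
f = 2Ω sin φ = 2 × 7.29×10⁻⁵ × sin 18° = 4.51×10⁻⁵ s⁻¹
Height gradient: |∂Z/∂n| = 30 m / 893000 m = 3.36×10⁻⁵
On a pressure surface, geostrophic balance gives V_g = (g/f)|∂Z/∂n|:
V_g = 9.81 × 3.36×10⁻⁵ / 4.51×10⁻⁵ = 7.31 m/s

7.31 m/s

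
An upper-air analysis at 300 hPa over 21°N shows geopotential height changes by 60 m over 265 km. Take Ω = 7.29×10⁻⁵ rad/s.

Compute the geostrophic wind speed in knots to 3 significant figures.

82.6 knots

Coriolis parameter at 21°N:
f = 2Ω sin φ = 2 × 7.29×10⁻⁵ × sin 21° = 5.23×10⁻⁵ s⁻¹
Height gradient: |∂Z/∂n| = 60 m / 265000 m = 2.26×10⁻⁴
On a pressure surface, geostrophic balance gives V_g = (g/f)|∂Z/∂n|:
V_g = 9.81 × 2.26×10⁻⁴ / 5.23×10⁻⁵ = 42.5 m/s
Converting: 42.5 m/s × 1.944 = 82.6 knots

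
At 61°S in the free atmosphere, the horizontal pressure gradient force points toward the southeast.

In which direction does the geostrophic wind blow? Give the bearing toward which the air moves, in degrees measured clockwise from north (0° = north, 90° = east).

The pressure-gradient force points toward the southeast (bearing 135°).
Geostrophic balance: in the Southern Hemisphere the Coriolis force deflects motion to the left, so the geostrophic wind blows 90° to the left of the pressure-gradient force (low pressure on the right).
Rotating 135° by 90° counterclockwise gives 045° — the wind blows toward the northeast.

045°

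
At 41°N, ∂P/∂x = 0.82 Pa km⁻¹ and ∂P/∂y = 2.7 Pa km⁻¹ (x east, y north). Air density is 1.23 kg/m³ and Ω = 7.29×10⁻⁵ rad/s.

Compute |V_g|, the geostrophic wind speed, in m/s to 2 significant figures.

Coriolis parameter at 41°N:
f = 2Ω sin φ = 2 × 7.29×10⁻⁵ × sin 41° = 9.57×10⁻⁵ s⁻¹
Component geostrophic relations (x east, y north):
u_g = −(1/(fρ)) ∂P/∂y,  v_g = (1/(fρ)) ∂P/∂x
u_g = −(2.7×10⁻³)/(9.57×10⁻⁵ × 1.23) = −22.9 m/s;  v_g = (0.82×10⁻³)/(9.57×10⁻⁵ × 1.23) = 6.97 m/s
|V_g| = √(u_g² + v_g²) = 24.0 m/s

24 m/s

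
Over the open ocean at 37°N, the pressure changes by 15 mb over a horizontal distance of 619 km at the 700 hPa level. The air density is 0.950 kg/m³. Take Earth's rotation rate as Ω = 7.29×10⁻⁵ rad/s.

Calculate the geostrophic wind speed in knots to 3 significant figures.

Coriolis parameter at 37°N:
f = 2Ω sin φ = 2 × 7.29×10⁻⁵ × sin 37° = 8.77×10⁻⁵ s⁻¹
Pressure gradient: |∂P/∂n| = 1500 Pa / 619000 m = 2.42×10⁻³ Pa/m
Geostrophic balance (pressure-gradient force = Coriolis force):
V_g = (1/(fρ)) |∂P/∂n| = 2.42×10⁻³ / (8.77×10⁻⁵ × 0.950) = 29.1 m/s
Converting: 29.1 m/s × 1.944 = 56.5 knots

56.5 knots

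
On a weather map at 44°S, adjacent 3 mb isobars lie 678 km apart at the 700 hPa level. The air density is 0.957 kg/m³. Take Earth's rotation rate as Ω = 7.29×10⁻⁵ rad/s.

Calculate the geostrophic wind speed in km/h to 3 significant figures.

16.4 km/h

Coriolis parameter at 44°S:
f = 2Ω sin φ = 2 × 7.29×10⁻⁵ × sin 44° = 1.01×10⁻⁴ s⁻¹
Pressure gradient: |∂P/∂n| = 300 Pa / 678000 m = 4.42×10⁻⁴ Pa/m
Geostrophic balance (pressure-gradient force = Coriolis force):
V_g = (1/(fρ)) |∂P/∂n| = 4.42×10⁻⁴ / (1.01×10⁻⁴ × 0.957) = 4.57 m/s
Converting: 4.57 m/s × 3.6 = 16.4 km/h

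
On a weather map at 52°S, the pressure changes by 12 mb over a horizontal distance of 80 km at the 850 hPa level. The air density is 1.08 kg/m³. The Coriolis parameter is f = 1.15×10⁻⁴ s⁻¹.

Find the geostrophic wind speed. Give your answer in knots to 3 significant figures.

Pressure gradient: |∂P/∂n| = 1200 Pa / 80000 m = 1.50×10⁻² Pa/m
Geostrophic balance (pressure-gradient force = Coriolis force):
V_g = (1/(fρ)) |∂P/∂n| = 1.50×10⁻² / (1.15×10⁻⁴ × 1.08) = 121 m/s
Converting: 121 m/s × 1.944 = 235 knots

235 knots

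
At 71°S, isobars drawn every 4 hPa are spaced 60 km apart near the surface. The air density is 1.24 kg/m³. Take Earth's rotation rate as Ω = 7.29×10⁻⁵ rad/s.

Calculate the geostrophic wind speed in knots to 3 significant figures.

75.8 knots

Coriolis parameter at 71°S:
f = 2Ω sin φ = 2 × 7.29×10⁻⁵ × sin 71° = 1.38×10⁻⁴ s⁻¹
Pressure gradient: |∂P/∂n| = 400 Pa / 60000 m = 6.67×10⁻³ Pa/m
Geostrophic balance (pressure-gradient force = Coriolis force):
V_g = (1/(fρ)) |∂P/∂n| = 6.67×10⁻³ / (1.38×10⁻⁴ × 1.24) = 39.0 m/s
Converting: 39.0 m/s × 1.944 = 75.8 knots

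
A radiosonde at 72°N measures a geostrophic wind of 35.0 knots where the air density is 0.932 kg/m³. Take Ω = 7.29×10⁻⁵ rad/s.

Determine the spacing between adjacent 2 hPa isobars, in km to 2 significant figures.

86 km

Coriolis parameter at 72°N:
f = 2Ω sin φ = 2 × 7.29×10⁻⁵ × sin 72° = 1.39×10⁻⁴ s⁻¹
Wind speed in SI: 35.0 knots = 18.0 m/s
Geostrophic balance rearranged: |∂P/∂n| = f ρ V_g
|∂P/∂n| = 1.39×10⁻⁴ × 0.932 × 18.0 = 2.33×10⁻³ Pa/m
Isobar spacing: Δn = ΔP/|∂P/∂n| = 200 Pa / 2.33×10⁻³ Pa/m = 85950 m ≈ 86 km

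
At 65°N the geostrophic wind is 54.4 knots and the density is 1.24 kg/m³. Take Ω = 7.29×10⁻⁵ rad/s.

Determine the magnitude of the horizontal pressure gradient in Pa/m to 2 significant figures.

4.6×10⁻³ Pa/m

Coriolis parameter at 65°N:
f = 2Ω sin φ = 2 × 7.29×10⁻⁵ × sin 65° = 1.32×10⁻⁴ s⁻¹
Wind speed in SI: 54.4 knots = 28.0 m/s
Geostrophic balance rearranged: |∂P/∂n| = f ρ V_g
|∂P/∂n| = 1.32×10⁻⁴ × 1.24 × 28.0 = 4.59×10⁻³ Pa/m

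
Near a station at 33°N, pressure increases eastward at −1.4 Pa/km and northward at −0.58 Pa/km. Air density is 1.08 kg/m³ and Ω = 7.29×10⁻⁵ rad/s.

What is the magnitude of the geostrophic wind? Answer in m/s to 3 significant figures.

Coriolis parameter at 33°N:
f = 2Ω sin φ = 2 × 7.29×10⁻⁵ × sin 33° = 7.94×10⁻⁵ s⁻¹
Component geostrophic relations (x east, y north):
u_g = −(1/(fρ)) ∂P/∂y,  v_g = (1/(fρ)) ∂P/∂x
u_g = −(−0.58×10⁻³)/(7.94×10⁻⁵ × 1.08) = 6.76 m/s;  v_g = (−1.4×10⁻³)/(7.94×10⁻⁵ × 1.08) = −16.3 m/s
|V_g| = √(u_g² + v_g²) = 17.7 m/s

17.7 m/s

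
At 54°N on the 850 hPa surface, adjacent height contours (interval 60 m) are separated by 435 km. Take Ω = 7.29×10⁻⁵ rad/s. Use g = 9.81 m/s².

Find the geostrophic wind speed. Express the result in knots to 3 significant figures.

Coriolis parameter at 54°N:
f = 2Ω sin φ = 2 × 7.29×10⁻⁵ × sin 54° = 1.18×10⁻⁴ s⁻¹
Height gradient: |∂Z/∂n| = 60 m / 435000 m = 1.38×10⁻⁴
On a pressure surface, geostrophic balance gives V_g = (g/f)|∂Z/∂n|:
V_g = 9.81 × 1.38×10⁻⁴ / 1.18×10⁻⁴ = 11.5 m/s
Converting: 11.5 m/s × 1.944 = 22.3 knots

22.3 knots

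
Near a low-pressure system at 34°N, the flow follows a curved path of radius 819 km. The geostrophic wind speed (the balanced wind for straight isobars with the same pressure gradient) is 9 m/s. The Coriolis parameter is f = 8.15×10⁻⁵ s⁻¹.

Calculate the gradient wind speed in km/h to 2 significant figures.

29 km/h

Around a low, centrifugal force acts outward with Coriolis, so pressure-gradient force balances both:
(1/ρ)|∂P/∂n| = fV + V²/R  →  V² + fR·V − fR·V_g = 0
With fR = 8.15×10⁻⁵ × 819×10³ m = 66.7 m/s:
V = [−fR + √((fR)² + 4 fR V_g)]/2 = [−66.7 + √(66.7² + 4×66.7×9)]/2 = 8.03 m/s
Subgeostrophic (V < V_g = 9 m/s), as expected around a low.
Converting: 8.03 m/s × 3.6 = 29 km/h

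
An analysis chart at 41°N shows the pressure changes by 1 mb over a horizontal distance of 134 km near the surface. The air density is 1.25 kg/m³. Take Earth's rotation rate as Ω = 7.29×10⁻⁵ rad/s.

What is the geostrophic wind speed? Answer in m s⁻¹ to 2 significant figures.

6.2 m s⁻¹

Coriolis parameter at 41°N:
f = 2Ω sin φ = 2 × 7.29×10⁻⁵ × sin 41° = 9.57×10⁻⁵ s⁻¹
Pressure gradient: |∂P/∂n| = 100 Pa / 134000 m = 7.46×10⁻⁴ Pa/m
Geostrophic balance (pressure-gradient force = Coriolis force):
V_g = (1/(fρ)) |∂P/∂n| = 7.46×10⁻⁴ / (9.57×10⁻⁵ × 1.25) = 6.24 m/s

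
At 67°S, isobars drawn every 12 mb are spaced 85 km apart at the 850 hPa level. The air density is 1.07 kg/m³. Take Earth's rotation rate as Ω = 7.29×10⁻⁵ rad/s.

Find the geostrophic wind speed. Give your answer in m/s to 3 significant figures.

Coriolis parameter at 67°S:
f = 2Ω sin φ = 2 × 7.29×10⁻⁵ × sin 67° = 1.34×10⁻⁴ s⁻¹
Pressure gradient: |∂P/∂n| = 1200 Pa / 85000 m = 1.41×10⁻² Pa/m
Geostrophic balance (pressure-gradient force = Coriolis force):
V_g = (1/(fρ)) |∂P/∂n| = 1.41×10⁻² / (1.34×10⁻⁴ × 1.07) = 98.3 m/s

98.3 m/s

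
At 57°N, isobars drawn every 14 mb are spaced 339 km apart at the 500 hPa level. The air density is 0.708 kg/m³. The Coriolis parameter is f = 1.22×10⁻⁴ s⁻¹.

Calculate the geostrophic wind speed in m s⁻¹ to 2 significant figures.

48 m s⁻¹

Pressure gradient: |∂P/∂n| = 1400 Pa / 339000 m = 4.13×10⁻³ Pa/m
Geostrophic balance (pressure-gradient force = Coriolis force):
V_g = (1/(fρ)) |∂P/∂n| = 4.13×10⁻³ / (1.22×10⁻⁴ × 0.708) = 47.8 m/s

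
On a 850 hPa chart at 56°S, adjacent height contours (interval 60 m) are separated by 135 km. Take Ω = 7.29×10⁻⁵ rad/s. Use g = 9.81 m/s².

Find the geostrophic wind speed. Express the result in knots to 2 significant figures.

Coriolis parameter at 56°S:
f = 2Ω sin φ = 2 × 7.29×10⁻⁵ × sin 56° = 1.21×10⁻⁴ s⁻¹
Height gradient: |∂Z/∂n| = 60 m / 135000 m = 4.44×10⁻⁴
On a pressure surface, geostrophic balance gives V_g = (g/f)|∂Z/∂n|:
V_g = 9.81 × 4.44×10⁻⁴ / 1.21×10⁻⁴ = 36.1 m/s
Converting: 36.1 m/s × 1.944 = 70 knots

70 knots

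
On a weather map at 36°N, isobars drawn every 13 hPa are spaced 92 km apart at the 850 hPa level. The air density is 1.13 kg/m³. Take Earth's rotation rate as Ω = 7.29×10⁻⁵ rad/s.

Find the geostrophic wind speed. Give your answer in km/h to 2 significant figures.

Coriolis parameter at 36°N:
f = 2Ω sin φ = 2 × 7.29×10⁻⁵ × sin 36° = 8.57×10⁻⁵ s⁻¹
Pressure gradient: |∂P/∂n| = 1300 Pa / 92000 m = 1.41×10⁻² Pa/m
Geostrophic balance (pressure-gradient force = Coriolis force):
V_g = (1/(fρ)) |∂P/∂n| = 1.41×10⁻² / (8.57×10⁻⁵ × 1.13) = 146 m/s
Converting: 146 m/s × 3.6 = 530 km/h

530 km/h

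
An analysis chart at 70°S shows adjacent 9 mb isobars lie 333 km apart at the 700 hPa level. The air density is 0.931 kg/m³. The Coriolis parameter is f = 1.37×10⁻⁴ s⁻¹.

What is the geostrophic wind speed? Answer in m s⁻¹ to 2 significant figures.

21 m s⁻¹

Pressure gradient: |∂P/∂n| = 900 Pa / 333000 m = 2.70×10⁻³ Pa/m
Geostrophic balance (pressure-gradient force = Coriolis force):
V_g = (1/(fρ)) |∂P/∂n| = 2.70×10⁻³ / (1.37×10⁻⁴ × 0.931) = 21.2 m/s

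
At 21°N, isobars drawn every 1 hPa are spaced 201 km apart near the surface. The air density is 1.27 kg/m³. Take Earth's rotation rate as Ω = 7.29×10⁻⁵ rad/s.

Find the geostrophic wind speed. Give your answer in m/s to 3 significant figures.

Coriolis parameter at 21°N:
f = 2Ω sin φ = 2 × 7.29×10⁻⁵ × sin 21° = 5.23×10⁻⁵ s⁻¹
Pressure gradient: |∂P/∂n| = 100 Pa / 201000 m = 4.98×10⁻⁴ Pa/m
Geostrophic balance (pressure-gradient force = Coriolis force):
V_g = (1/(fρ)) |∂P/∂n| = 4.98×10⁻⁴ / (5.23×10⁻⁵ × 1.27) = 7.50 m/s

7.50 m/s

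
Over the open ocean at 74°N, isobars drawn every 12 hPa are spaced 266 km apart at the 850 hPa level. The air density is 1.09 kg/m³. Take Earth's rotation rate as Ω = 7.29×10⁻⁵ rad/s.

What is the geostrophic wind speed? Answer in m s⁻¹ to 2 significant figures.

Coriolis parameter at 74°N:
f = 2Ω sin φ = 2 × 7.29×10⁻⁵ × sin 74° = 1.40×10⁻⁴ s⁻¹
Pressure gradient: |∂P/∂n| = 1200 Pa / 266000 m = 4.51×10⁻³ Pa/m
Geostrophic balance (pressure-gradient force = Coriolis force):
V_g = (1/(fρ)) |∂P/∂n| = 4.51×10⁻³ / (1.40×10⁻⁴ × 1.09) = 29.5 m/s

30 m s⁻¹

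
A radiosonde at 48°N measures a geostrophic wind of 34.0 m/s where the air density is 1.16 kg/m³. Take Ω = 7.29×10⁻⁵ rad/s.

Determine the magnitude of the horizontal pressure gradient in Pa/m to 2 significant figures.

4.3×10⁻³ Pa/m

Coriolis parameter at 48°N:
f = 2Ω sin φ = 2 × 7.29×10⁻⁵ × sin 48° = 1.08×10⁻⁴ s⁻¹
Geostrophic balance rearranged: |∂P/∂n| = f ρ V_g
|∂P/∂n| = 1.08×10⁻⁴ × 1.16 × 34.0 = 4.27×10⁻³ Pa/m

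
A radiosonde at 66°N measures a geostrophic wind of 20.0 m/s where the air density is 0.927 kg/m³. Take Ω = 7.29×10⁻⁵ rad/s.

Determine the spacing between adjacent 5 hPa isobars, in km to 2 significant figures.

200 km

Coriolis parameter at 66°N:
f = 2Ω sin φ = 2 × 7.29×10⁻⁵ × sin 66° = 1.33×10⁻⁴ s⁻¹
Geostrophic balance rearranged: |∂P/∂n| = f ρ V_g
|∂P/∂n| = 1.33×10⁻⁴ × 0.927 × 20.0 = 2.47×10⁻³ Pa/m
Isobar spacing: Δn = ΔP/|∂P/∂n| = 500 Pa / 2.47×10⁻³ Pa/m = 202476 m ≈ 200 km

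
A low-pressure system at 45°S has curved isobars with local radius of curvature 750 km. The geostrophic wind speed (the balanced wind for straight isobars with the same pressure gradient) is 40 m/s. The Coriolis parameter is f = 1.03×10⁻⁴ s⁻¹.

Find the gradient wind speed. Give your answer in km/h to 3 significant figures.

105 km/h

Around a low, centrifugal force acts outward with Coriolis, so pressure-gradient force balances both:
(1/ρ)|∂P/∂n| = fV + V²/R  →  V² + fR·V − fR·V_g = 0
With fR = 1.03×10⁻⁴ × 750×10³ m = 77.2 m/s:
V = [−fR + √((fR)² + 4 fR V_g)]/2 = [−77.2 + √(77.2² + 4×77.2×40)]/2 = 29.1 m/s
Subgeostrophic (V < V_g = 40 m/s), as expected around a low.
Converting: 29.1 m/s × 3.6 = 105 km/h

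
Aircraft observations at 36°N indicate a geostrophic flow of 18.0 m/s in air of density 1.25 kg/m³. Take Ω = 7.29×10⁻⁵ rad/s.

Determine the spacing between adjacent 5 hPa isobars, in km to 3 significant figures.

Coriolis parameter at 36°N:
f = 2Ω sin φ = 2 × 7.29×10⁻⁵ × sin 36° = 8.57×10⁻⁵ s⁻¹
Geostrophic balance rearranged: |∂P/∂n| = f ρ V_g
|∂P/∂n| = 8.57×10⁻⁵ × 1.25 × 18.0 = 1.93×10⁻³ Pa/m
Isobar spacing: Δn = ΔP/|∂P/∂n| = 500 Pa / 1.93×10⁻³ Pa/m = 259305 m ≈ 259 km

259 km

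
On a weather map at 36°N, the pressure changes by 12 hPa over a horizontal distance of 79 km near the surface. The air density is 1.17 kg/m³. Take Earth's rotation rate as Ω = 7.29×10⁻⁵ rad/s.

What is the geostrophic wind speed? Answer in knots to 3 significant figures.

294 knots

Coriolis parameter at 36°N:
f = 2Ω sin φ = 2 × 7.29×10⁻⁵ × sin 36° = 8.57×10⁻⁵ s⁻¹
Pressure gradient: |∂P/∂n| = 1200 Pa / 79000 m = 1.52×10⁻² Pa/m
Geostrophic balance (pressure-gradient force = Coriolis force):
V_g = (1/(fρ)) |∂P/∂n| = 1.52×10⁻² / (8.57×10⁻⁵ × 1.17) = 151 m/s
Converting: 151 m/s × 1.944 = 294 knots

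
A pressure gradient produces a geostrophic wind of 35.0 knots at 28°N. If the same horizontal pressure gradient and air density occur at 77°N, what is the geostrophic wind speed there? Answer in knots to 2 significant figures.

17 knots

With the same pressure gradient and density, V_g ∝ 1/f ∝ 1/sin φ.
V₂ = V₁ · sin φ₁ / sin φ₂ = 35.0 × sin 28° / sin 77°
V₂ = 35.0 × 0.4695/0.9744 = 17 knots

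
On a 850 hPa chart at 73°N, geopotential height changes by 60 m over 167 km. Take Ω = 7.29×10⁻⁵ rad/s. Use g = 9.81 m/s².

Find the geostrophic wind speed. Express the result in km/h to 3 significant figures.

91.0 km/h

Coriolis parameter at 73°N:
f = 2Ω sin φ = 2 × 7.29×10⁻⁵ × sin 73° = 1.39×10⁻⁴ s⁻¹
Height gradient: |∂Z/∂n| = 60 m / 167000 m = 3.59×10⁻⁴
On a pressure surface, geostrophic balance gives V_g = (g/f)|∂Z/∂n|:
V_g = 9.81 × 3.59×10⁻⁴ / 1.39×10⁻⁴ = 25.3 m/s
Converting: 25.3 m/s × 3.6 = 91.0 km/h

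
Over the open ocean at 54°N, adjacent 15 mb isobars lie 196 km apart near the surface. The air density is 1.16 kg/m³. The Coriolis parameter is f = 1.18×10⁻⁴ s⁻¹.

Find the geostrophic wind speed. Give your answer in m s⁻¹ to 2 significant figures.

56 m s⁻¹

Pressure gradient: |∂P/∂n| = 1500 Pa / 196000 m = 7.65×10⁻³ Pa/m
Geostrophic balance (pressure-gradient force = Coriolis force):
V_g = (1/(fρ)) |∂P/∂n| = 7.65×10⁻³ / (1.18×10⁻⁴ × 1.16) = 55.9 m/s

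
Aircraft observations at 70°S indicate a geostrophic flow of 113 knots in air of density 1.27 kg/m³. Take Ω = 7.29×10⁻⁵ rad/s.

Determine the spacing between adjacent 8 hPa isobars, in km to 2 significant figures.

79 km

Coriolis parameter at 70°S:
f = 2Ω sin φ = 2 × 7.29×10⁻⁵ × sin 70° = 1.37×10⁻⁴ s⁻¹
Wind speed in SI: 113 knots = 58.1 m/s
Geostrophic balance rearranged: |∂P/∂n| = f ρ V_g
|∂P/∂n| = 1.37×10⁻⁴ × 1.27 × 58.1 = 1.01×10⁻² Pa/m
Isobar spacing: Δn = ΔP/|∂P/∂n| = 800 Pa / 1.01×10⁻² Pa/m = 79091 m ≈ 79 km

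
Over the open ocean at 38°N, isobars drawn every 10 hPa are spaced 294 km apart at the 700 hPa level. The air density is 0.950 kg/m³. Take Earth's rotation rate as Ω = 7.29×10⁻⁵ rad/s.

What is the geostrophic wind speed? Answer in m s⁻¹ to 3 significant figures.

Coriolis parameter at 38°N:
f = 2Ω sin φ = 2 × 7.29×10⁻⁵ × sin 38° = 8.98×10⁻⁵ s⁻¹
Pressure gradient: |∂P/∂n| = 1000 Pa / 294000 m = 3.40×10⁻³ Pa/m
Geostrophic balance (pressure-gradient force = Coriolis force):
V_g = (1/(fρ)) |∂P/∂n| = 3.40×10⁻³ / (8.98×10⁻⁵ × 0.950) = 39.9 m/s

39.9 m s⁻¹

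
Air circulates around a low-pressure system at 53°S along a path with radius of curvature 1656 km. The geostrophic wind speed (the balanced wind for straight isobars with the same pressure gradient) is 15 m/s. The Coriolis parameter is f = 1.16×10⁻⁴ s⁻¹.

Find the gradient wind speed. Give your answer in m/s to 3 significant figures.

Around a low, centrifugal force acts outward with Coriolis, so pressure-gradient force balances both:
(1/ρ)|∂P/∂n| = fV + V²/R  →  V² + fR·V − fR·V_g = 0
With fR = 1.16×10⁻⁴ × 1656×10³ m = 192 m/s:
V = [−fR + √((fR)² + 4 fR V_g)]/2 = [−192 + √(192² + 4×192×15)]/2 = 14 m/s
Subgeostrophic (V < V_g = 15 m/s), as expected around a low.

14.0 m/s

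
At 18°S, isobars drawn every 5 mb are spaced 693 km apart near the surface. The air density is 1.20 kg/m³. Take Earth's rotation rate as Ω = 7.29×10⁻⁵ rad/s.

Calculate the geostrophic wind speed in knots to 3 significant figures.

25.9 knots

Coriolis parameter at 18°S:
f = 2Ω sin φ = 2 × 7.29×10⁻⁵ × sin 18° = 4.51×10⁻⁵ s⁻¹
Pressure gradient: |∂P/∂n| = 500 Pa / 693000 m = 7.22×10⁻⁴ Pa/m
Geostrophic balance (pressure-gradient force = Coriolis force):
V_g = (1/(fρ)) |∂P/∂n| = 7.22×10⁻⁴ / (4.51×10⁻⁵ × 1.20) = 13.3 m/s
Converting: 13.3 m/s × 1.944 = 25.9 knots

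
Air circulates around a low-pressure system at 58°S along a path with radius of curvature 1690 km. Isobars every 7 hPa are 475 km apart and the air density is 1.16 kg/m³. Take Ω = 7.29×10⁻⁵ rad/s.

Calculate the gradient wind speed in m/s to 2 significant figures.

Coriolis parameter at 58°S:
f = 2Ω sin φ = 2 × 7.29×10⁻⁵ × sin 58° = 1.24×10⁻⁴ s⁻¹
Pressure gradient: |∂P/∂n| = 700 Pa / 475000 m = 1.47×10⁻³ Pa/m
Geostrophic speed: V_g = |∂P/∂n|/(fρ) = 1.47×10⁻³/(1.24×10⁻⁴ × 1.16) = 10.3 m/s
Around a low, centrifugal force acts outward with Coriolis, so pressure-gradient force balances both:
(1/ρ)|∂P/∂n| = fV + V²/R  →  V² + fR·V − fR·V_g = 0
With fR = 1.24×10⁻⁴ × 1690×10³ m = 209 m/s:
V = [−fR + √((fR)² + 4 fR V_g)]/2 = [−209 + √(209² + 4×209×10.3)]/2 = 9.81 m/s
Subgeostrophic (V < V_g = 10.3 m/s), as expected around a low.

9.8 m/s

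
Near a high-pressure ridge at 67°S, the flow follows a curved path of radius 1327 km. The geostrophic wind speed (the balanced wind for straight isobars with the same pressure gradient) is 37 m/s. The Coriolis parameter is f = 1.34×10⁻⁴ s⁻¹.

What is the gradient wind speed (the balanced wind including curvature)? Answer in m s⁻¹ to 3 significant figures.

52.5 m s⁻¹

Around a high, pressure-gradient force acts outward with centrifugal, so Coriolis balances both:
fV = (1/ρ)|∂P/∂n| + V²/R  →  V² − fR·V + fR·V_g = 0
With fR = 1.34×10⁻⁴ × 1327×10³ m = 178 m/s:
V = [fR − √((fR)² − 4 fR V_g)]/2 = [178 − √(178² − 4×178×37)]/2 = 52.5 m/s
Supergeostrophic (V > V_g = 37 m/s), as expected around a high.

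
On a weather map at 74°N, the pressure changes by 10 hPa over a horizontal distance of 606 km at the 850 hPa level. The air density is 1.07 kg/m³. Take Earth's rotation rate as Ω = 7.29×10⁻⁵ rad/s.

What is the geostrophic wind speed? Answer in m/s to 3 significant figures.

11.0 m/s

Coriolis parameter at 74°N:
f = 2Ω sin φ = 2 × 7.29×10⁻⁵ × sin 74° = 1.40×10⁻⁴ s⁻¹
Pressure gradient: |∂P/∂n| = 1000 Pa / 606000 m = 1.65×10⁻³ Pa/m
Geostrophic balance (pressure-gradient force = Coriolis force):
V_g = (1/(fρ)) |∂P/∂n| = 1.65×10⁻³ / (1.40×10⁻⁴ × 1.07) = 11.0 m/s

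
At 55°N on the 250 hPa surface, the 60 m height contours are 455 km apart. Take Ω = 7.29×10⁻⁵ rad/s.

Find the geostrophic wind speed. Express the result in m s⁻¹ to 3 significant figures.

10.8 m s⁻¹

Coriolis parameter at 55°N:
f = 2Ω sin φ = 2 × 7.29×10⁻⁵ × sin 55° = 1.19×10⁻⁴ s⁻¹
Height gradient: |∂Z/∂n| = 60 m / 455000 m = 1.32×10⁻⁴
On a pressure surface, geostrophic balance gives V_g = (g/f)|∂Z/∂n|:
V_g = 9.81 × 1.32×10⁻⁴ / 1.19×10⁻⁴ = 10.8 m/s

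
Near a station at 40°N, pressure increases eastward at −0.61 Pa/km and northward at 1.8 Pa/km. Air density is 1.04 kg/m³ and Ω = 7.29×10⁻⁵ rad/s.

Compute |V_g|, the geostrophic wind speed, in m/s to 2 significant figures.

Coriolis parameter at 40°N:
f = 2Ω sin φ = 2 × 7.29×10⁻⁵ × sin 40° = 9.37×10⁻⁵ s⁻¹
Component geostrophic relations (x east, y north):
u_g = −(1/(fρ)) ∂P/∂y,  v_g = (1/(fρ)) ∂P/∂x
u_g = −(1.8×10⁻³)/(9.37×10⁻⁵ × 1.04) = −18.5 m/s;  v_g = (−0.61×10⁻³)/(9.37×10⁻⁵ × 1.04) = −6.26 m/s
|V_g| = √(u_g² + v_g²) = 19.5 m/s

19 m/s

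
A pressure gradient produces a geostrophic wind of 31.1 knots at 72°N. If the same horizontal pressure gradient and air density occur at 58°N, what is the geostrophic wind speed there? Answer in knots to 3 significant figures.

34.9 knots

With the same pressure gradient and density, V_g ∝ 1/f ∝ 1/sin φ.
V₂ = V₁ · sin φ₁ / sin φ₂ = 31.1 × sin 72° / sin 58°
V₂ = 31.1 × 0.9511/0.8480 = 34.9 knots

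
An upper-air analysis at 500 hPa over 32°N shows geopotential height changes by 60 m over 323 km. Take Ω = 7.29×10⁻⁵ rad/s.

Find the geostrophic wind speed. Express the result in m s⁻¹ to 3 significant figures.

23.6 m s⁻¹

Coriolis parameter at 32°N:
f = 2Ω sin φ = 2 × 7.29×10⁻⁵ × sin 32° = 7.73×10⁻⁵ s⁻¹
Height gradient: |∂Z/∂n| = 60 m / 323000 m = 1.86×10⁻⁴
On a pressure surface, geostrophic balance gives V_g = (g/f)|∂Z/∂n|:
V_g = 9.81 × 1.86×10⁻⁴ / 7.73×10⁻⁵ = 23.6 m/s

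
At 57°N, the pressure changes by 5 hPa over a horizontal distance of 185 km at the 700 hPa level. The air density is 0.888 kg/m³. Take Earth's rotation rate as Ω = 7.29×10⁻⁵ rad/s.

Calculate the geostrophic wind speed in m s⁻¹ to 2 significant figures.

Coriolis parameter at 57°N:
f = 2Ω sin φ = 2 × 7.29×10⁻⁵ × sin 57° = 1.22×10⁻⁴ s⁻¹
Pressure gradient: |∂P/∂n| = 500 Pa / 185000 m = 2.70×10⁻³ Pa/m
Geostrophic balance (pressure-gradient force = Coriolis force):
V_g = (1/(fρ)) |∂P/∂n| = 2.70×10⁻³ / (1.22×10⁻⁴ × 0.888) = 24.9 m/s

25 m s⁻¹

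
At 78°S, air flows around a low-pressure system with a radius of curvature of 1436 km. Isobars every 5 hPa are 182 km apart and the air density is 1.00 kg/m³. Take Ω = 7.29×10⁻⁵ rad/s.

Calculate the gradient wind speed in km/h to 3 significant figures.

63.8 km/h

Coriolis parameter at 78°S:
f = 2Ω sin φ = 2 × 7.29×10⁻⁵ × sin 78° = 1.43×10⁻⁴ s⁻¹
Pressure gradient: |∂P/∂n| = 500 Pa / 182000 m = 2.75×10⁻³ Pa/m
Geostrophic speed: V_g = |∂P/∂n|/(fρ) = 2.75×10⁻³/(1.43×10⁻⁴ × 1.00) = 19.3 m/s
Around a low, centrifugal force acts outward with Coriolis, so pressure-gradient force balances both:
(1/ρ)|∂P/∂n| = fV + V²/R  →  V² + fR·V − fR·V_g = 0
With fR = 1.43×10⁻⁴ × 1436×10³ m = 205 m/s:
V = [−fR + √((fR)² + 4 fR V_g)]/2 = [−205 + √(205² + 4×205×19.3)]/2 = 17.7 m/s
Subgeostrophic (V < V_g = 19.3 m/s), as expected around a low.
Converting: 17.7 m/s × 3.6 = 63.8 km/h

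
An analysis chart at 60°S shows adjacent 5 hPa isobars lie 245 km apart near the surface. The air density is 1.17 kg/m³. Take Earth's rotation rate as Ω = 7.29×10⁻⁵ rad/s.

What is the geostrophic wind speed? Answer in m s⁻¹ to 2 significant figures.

Coriolis parameter at 60°S:
f = 2Ω sin φ = 2 × 7.29×10⁻⁵ × sin 60° = 1.26×10⁻⁴ s⁻¹
Pressure gradient: |∂P/∂n| = 500 Pa / 245000 m = 2.04×10⁻³ Pa/m
Geostrophic balance (pressure-gradient force = Coriolis force):
V_g = (1/(fρ)) |∂P/∂n| = 2.04×10⁻³ / (1.26×10⁻⁴ × 1.17) = 13.8 m/s

14 m s⁻¹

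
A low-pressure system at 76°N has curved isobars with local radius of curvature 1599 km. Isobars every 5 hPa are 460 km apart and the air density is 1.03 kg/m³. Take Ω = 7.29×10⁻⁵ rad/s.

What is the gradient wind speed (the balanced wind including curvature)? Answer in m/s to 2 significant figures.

Coriolis parameter at 76°N:
f = 2Ω sin φ = 2 × 7.29×10⁻⁵ × sin 76° = 1.41×10⁻⁴ s⁻¹
Pressure gradient: |∂P/∂n| = 500 Pa / 460000 m = 1.09×10⁻³ Pa/m
Geostrophic speed: V_g = |∂P/∂n|/(fρ) = 1.09×10⁻³/(1.41×10⁻⁴ × 1.03) = 7.46 m/s
Around a low, centrifugal force acts outward with Coriolis, so pressure-gradient force balances both:
(1/ρ)|∂P/∂n| = fV + V²/R  →  V² + fR·V − fR·V_g = 0
With fR = 1.41×10⁻⁴ × 1599×10³ m = 226 m/s:
V = [−fR + √((fR)² + 4 fR V_g)]/2 = [−226 + √(226² + 4×226×7.46)]/2 = 7.23 m/s
Subgeostrophic (V < V_g = 7.46 m/s), as expected around a low.

7.2 m/s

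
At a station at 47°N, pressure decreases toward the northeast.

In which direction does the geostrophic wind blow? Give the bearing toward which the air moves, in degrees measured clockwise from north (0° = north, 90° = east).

135°

The pressure-gradient force points toward the northeast (bearing 045°).
Geostrophic balance: in the Northern Hemisphere the Coriolis force deflects motion to the right, so the geostrophic wind blows 90° to the right of the pressure-gradient force (low pressure on the left).
Rotating 045° by 90° clockwise gives 135° — the wind blows toward the southeast.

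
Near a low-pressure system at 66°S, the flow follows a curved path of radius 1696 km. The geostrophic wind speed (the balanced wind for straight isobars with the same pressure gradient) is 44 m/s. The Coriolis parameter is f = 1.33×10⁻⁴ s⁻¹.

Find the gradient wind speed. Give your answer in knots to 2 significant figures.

Around a low, centrifugal force acts outward with Coriolis, so pressure-gradient force balances both:
(1/ρ)|∂P/∂n| = fV + V²/R  →  V² + fR·V − fR·V_g = 0
With fR = 1.33×10⁻⁴ × 1696×10³ m = 226 m/s:
V = [−fR + √((fR)² + 4 fR V_g)]/2 = [−226 + √(226² + 4×226×44)]/2 = 37.7 m/s
Subgeostrophic (V < V_g = 44 m/s), as expected around a low.
Converting: 37.7 m/s × 1.944 = 73 knots

73 knots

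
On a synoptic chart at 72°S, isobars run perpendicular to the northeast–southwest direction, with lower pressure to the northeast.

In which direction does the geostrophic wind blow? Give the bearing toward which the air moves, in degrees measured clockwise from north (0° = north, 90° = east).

The pressure-gradient force points toward the northeast (bearing 045°).
Geostrophic balance: in the Southern Hemisphere the Coriolis force deflects motion to the left, so the geostrophic wind blows 90° to the left of the pressure-gradient force (low pressure on the right).
Rotating 045° by 90° counterclockwise gives 315° — the wind blows toward the northwest.

315°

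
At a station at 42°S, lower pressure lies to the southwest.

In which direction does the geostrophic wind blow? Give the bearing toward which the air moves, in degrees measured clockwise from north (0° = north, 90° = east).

135°

The pressure-gradient force points toward the southwest (bearing 225°).
Geostrophic balance: in the Southern Hemisphere the Coriolis force deflects motion to the left, so the geostrophic wind blows 90° to the left of the pressure-gradient force (low pressure on the right).
Rotating 225° by 90° counterclockwise gives 135° — the wind blows toward the southeast.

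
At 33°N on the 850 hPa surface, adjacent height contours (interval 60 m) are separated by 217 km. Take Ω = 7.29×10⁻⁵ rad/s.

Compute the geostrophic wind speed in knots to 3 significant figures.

Coriolis parameter at 33°N:
f = 2Ω sin φ = 2 × 7.29×10⁻⁵ × sin 33° = 7.94×10⁻⁵ s⁻¹
Height gradient: |∂Z/∂n| = 60 m / 217000 m = 2.76×10⁻⁴
On a pressure surface, geostrophic balance gives V_g = (g/f)|∂Z/∂n|:
V_g = 9.81 × 2.76×10⁻⁴ / 7.94×10⁻⁵ = 34.2 m/s
Converting: 34.2 m/s × 1.944 = 66.4 knots

66.4 knots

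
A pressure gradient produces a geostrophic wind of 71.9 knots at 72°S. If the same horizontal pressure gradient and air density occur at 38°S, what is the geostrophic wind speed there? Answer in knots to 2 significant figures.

110 knots

With the same pressure gradient and density, V_g ∝ 1/f ∝ 1/sin φ.
V₂ = V₁ · sin φ₁ / sin φ₂ = 71.9 × sin 72° / sin 38°
V₂ = 71.9 × 0.9511/0.6157 = 110 knots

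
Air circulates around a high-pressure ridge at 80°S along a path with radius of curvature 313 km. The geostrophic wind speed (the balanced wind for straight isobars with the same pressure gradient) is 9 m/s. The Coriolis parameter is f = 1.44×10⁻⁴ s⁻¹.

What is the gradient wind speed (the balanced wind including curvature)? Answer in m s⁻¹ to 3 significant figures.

12.4 m s⁻¹

Around a high, pressure-gradient force acts outward with centrifugal, so Coriolis balances both:
fV = (1/ρ)|∂P/∂n| + V²/R  →  V² − fR·V + fR·V_g = 0
With fR = 1.44×10⁻⁴ × 313×10³ m = 45.1 m/s:
V = [fR − √((fR)² − 4 fR V_g)]/2 = [45.1 − √(45.1² − 4×45.1×9)]/2 = 12.4 m/s
Supergeostrophic (V > V_g = 9 m/s), as expected around a high.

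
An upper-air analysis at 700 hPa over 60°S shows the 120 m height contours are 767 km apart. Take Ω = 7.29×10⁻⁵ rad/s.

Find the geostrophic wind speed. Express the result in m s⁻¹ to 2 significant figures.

Coriolis parameter at 60°S:
f = 2Ω sin φ = 2 × 7.29×10⁻⁵ × sin 60° = 1.26×10⁻⁴ s⁻¹
Height gradient: |∂Z/∂n| = 120 m / 767000 m = 1.56×10⁻⁴
On a pressure surface, geostrophic balance gives V_g = (g/f)|∂Z/∂n|:
V_g = 9.81 × 1.56×10⁻⁴ / 1.26×10⁻⁴ = 12.2 m/s

12 m s⁻¹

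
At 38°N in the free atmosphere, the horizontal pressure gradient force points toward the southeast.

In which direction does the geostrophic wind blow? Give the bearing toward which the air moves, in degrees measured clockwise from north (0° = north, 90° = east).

The pressure-gradient force points toward the southeast (bearing 135°).
Geostrophic balance: in the Northern Hemisphere the Coriolis force deflects motion to the right, so the geostrophic wind blows 90° to the right of the pressure-gradient force (low pressure on the left).
Rotating 135° by 90° clockwise gives 225° — the wind blows toward the southwest.

225°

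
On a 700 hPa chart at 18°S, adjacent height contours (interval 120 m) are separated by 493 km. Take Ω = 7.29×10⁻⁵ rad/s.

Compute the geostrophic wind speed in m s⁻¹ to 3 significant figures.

Coriolis parameter at 18°S:
f = 2Ω sin φ = 2 × 7.29×10⁻⁵ × sin 18° = 4.51×10⁻⁵ s⁻¹
Height gradient: |∂Z/∂n| = 120 m / 493000 m = 2.43×10⁻⁴
On a pressure surface, geostrophic balance gives V_g = (g/f)|∂Z/∂n|:
V_g = 9.81 × 2.43×10⁻⁴ / 4.51×10⁻⁵ = 53.0 m/s

53.0 m s⁻¹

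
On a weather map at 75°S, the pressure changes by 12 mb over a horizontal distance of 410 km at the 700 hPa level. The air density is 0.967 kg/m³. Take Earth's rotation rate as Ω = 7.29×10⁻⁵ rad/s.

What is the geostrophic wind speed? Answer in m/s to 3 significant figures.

Coriolis parameter at 75°S:
f = 2Ω sin φ = 2 × 7.29×10⁻⁵ × sin 75° = 1.41×10⁻⁴ s⁻¹
Pressure gradient: |∂P/∂n| = 1200 Pa / 410000 m = 2.93×10⁻³ Pa/m
Geostrophic balance (pressure-gradient force = Coriolis force):
V_g = (1/(fρ)) |∂P/∂n| = 2.93×10⁻³ / (1.41×10⁻⁴ × 0.967) = 21.5 m/s

21.5 m/s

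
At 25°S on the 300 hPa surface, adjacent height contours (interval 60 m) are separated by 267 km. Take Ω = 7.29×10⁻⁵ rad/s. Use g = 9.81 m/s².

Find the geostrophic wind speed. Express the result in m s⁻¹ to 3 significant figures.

35.8 m s⁻¹

Coriolis parameter at 25°S:
f = 2Ω sin φ = 2 × 7.29×10⁻⁵ × sin 25° = 6.16×10⁻⁵ s⁻¹
Height gradient: |∂Z/∂n| = 60 m / 267000 m = 2.25×10⁻⁴
On a pressure surface, geostrophic balance gives V_g = (g/f)|∂Z/∂n|:
V_g = 9.81 × 2.25×10⁻⁴ / 6.16×10⁻⁵ = 35.8 m/s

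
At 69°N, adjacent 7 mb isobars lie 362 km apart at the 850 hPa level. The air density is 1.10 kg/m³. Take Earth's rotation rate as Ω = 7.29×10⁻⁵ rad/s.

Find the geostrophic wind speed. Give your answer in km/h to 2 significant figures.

Coriolis parameter at 69°N:
f = 2Ω sin φ = 2 × 7.29×10⁻⁵ × sin 69° = 1.36×10⁻⁴ s⁻¹
Pressure gradient: |∂P/∂n| = 700 Pa / 362000 m = 1.93×10⁻³ Pa/m
Geostrophic balance (pressure-gradient force = Coriolis force):
V_g = (1/(fρ)) |∂P/∂n| = 1.93×10⁻³ / (1.36×10⁻⁴ × 1.10) = 12.9 m/s
Converting: 12.9 m/s × 3.6 = 46 km/h

46 km/h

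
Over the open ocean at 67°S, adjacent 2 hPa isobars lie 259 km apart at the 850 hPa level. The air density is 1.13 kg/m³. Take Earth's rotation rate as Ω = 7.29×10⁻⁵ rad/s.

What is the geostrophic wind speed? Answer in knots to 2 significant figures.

9.9 knots

Coriolis parameter at 67°S:
f = 2Ω sin φ = 2 × 7.29×10⁻⁵ × sin 67° = 1.34×10⁻⁴ s⁻¹
Pressure gradient: |∂P/∂n| = 200 Pa / 259000 m = 7.72×10⁻⁴ Pa/m
Geostrophic balance (pressure-gradient force = Coriolis force):
V_g = (1/(fρ)) |∂P/∂n| = 7.72×10⁻⁴ / (1.34×10⁻⁴ × 1.13) = 5.09 m/s
Converting: 5.09 m/s × 1.944 = 9.9 knots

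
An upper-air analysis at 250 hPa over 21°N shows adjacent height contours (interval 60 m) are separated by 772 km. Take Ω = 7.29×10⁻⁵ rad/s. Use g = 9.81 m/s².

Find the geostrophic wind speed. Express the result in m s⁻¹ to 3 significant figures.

Coriolis parameter at 21°N:
f = 2Ω sin φ = 2 × 7.29×10⁻⁵ × sin 21° = 5.23×10⁻⁵ s⁻¹
Height gradient: |∂Z/∂n| = 60 m / 772000 m = 7.77×10⁻⁵
On a pressure surface, geostrophic balance gives V_g = (g/f)|∂Z/∂n|:
V_g = 9.81 × 7.77×10⁻⁵ / 5.23×10⁻⁵ = 14.6 m/s

14.6 m s⁻¹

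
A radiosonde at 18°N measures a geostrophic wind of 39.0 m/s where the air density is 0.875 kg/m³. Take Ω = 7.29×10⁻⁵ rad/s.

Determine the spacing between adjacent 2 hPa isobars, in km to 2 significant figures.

130 km

Coriolis parameter at 18°N:
f = 2Ω sin φ = 2 × 7.29×10⁻⁵ × sin 18° = 4.51×10⁻⁵ s⁻¹
Geostrophic balance rearranged: |∂P/∂n| = f ρ V_g
|∂P/∂n| = 4.51×10⁻⁵ × 0.875 × 39.0 = 1.54×10⁻³ Pa/m
Isobar spacing: Δn = ΔP/|∂P/∂n| = 200 Pa / 1.54×10⁻³ Pa/m = 130082 m ≈ 130 km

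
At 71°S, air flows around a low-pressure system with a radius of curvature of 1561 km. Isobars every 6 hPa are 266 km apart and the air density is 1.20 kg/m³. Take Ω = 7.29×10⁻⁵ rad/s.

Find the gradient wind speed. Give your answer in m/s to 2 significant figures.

13 m/s

Coriolis parameter at 71°S:
f = 2Ω sin φ = 2 × 7.29×10⁻⁵ × sin 71° = 1.38×10⁻⁴ s⁻¹
Pressure gradient: |∂P/∂n| = 600 Pa / 266000 m = 2.26×10⁻³ Pa/m
Geostrophic speed: V_g = |∂P/∂n|/(fρ) = 2.26×10⁻³/(1.38×10⁻⁴ × 1.20) = 13.6 m/s
Around a low, centrifugal force acts outward with Coriolis, so pressure-gradient force balances both:
(1/ρ)|∂P/∂n| = fV + V²/R  →  V² + fR·V − fR·V_g = 0
With fR = 1.38×10⁻⁴ × 1561×10³ m = 215 m/s:
V = [−fR + √((fR)² + 4 fR V_g)]/2 = [−215 + √(215² + 4×215×13.6)]/2 = 12.9 m/s
Subgeostrophic (V < V_g = 13.6 m/s), as expected around a low.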